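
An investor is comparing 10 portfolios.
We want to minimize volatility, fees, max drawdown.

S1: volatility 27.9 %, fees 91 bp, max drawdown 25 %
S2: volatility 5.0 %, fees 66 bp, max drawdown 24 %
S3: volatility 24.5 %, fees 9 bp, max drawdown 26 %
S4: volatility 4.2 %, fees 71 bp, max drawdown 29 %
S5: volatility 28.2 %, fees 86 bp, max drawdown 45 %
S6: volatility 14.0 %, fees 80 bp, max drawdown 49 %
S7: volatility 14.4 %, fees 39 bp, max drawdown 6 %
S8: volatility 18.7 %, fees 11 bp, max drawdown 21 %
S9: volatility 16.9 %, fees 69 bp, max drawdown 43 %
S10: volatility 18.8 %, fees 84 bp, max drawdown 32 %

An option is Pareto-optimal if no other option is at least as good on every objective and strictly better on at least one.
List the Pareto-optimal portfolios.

S1: dominated by S2 (volatility 5.0≤27.9, fees 66≤91, max drawdown 24≤25).
S2: not dominated.
S3: not dominated (best fees).
S4: not dominated (best volatility).
S5: dominated by S2 (volatility 5.0≤28.2, fees 66≤86, max drawdown 24≤45).
S6: dominated by S2 (volatility 5.0≤14.0, fees 66≤80, max drawdown 24≤49).
S7: not dominated (best max drawdown).
S8: not dominated.
S9: dominated by S2 (volatility 5.0≤16.9, fees 66≤69, max drawdown 24≤43).
S10: dominated by S2 (volatility 5.0≤18.8, fees 66≤84, max drawdown 24≤32).

S2, S3, S4, S7, S8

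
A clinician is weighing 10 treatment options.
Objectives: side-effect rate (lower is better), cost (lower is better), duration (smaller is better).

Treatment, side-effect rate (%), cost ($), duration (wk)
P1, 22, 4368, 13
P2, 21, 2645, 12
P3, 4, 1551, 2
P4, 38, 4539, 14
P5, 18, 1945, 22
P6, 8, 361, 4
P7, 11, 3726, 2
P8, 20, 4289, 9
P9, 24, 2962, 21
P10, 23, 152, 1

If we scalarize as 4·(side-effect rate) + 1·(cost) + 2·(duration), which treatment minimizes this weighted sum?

P1: 4·22 + 1·4368 + 2·13 = 4482
P2: 4·21 + 1·2645 + 2·12 = 2753
P3: 4·4 + 1·1551 + 2·2 = 1571
P4: 4·38 + 1·4539 + 2·14 = 4719
P5: 4·18 + 1·1945 + 2·22 = 2061
P6: 4·8 + 1·361 + 2·4 = 401
P7: 4·11 + 1·3726 + 2·2 = 3774
P8: 4·20 + 1·4289 + 2·9 = 4387
P9: 4·24 + 1·2962 + 2·21 = 3100
P10: 4·23 + 1·152 + 2·1 = 246
Lowest: P10 at 246.

P10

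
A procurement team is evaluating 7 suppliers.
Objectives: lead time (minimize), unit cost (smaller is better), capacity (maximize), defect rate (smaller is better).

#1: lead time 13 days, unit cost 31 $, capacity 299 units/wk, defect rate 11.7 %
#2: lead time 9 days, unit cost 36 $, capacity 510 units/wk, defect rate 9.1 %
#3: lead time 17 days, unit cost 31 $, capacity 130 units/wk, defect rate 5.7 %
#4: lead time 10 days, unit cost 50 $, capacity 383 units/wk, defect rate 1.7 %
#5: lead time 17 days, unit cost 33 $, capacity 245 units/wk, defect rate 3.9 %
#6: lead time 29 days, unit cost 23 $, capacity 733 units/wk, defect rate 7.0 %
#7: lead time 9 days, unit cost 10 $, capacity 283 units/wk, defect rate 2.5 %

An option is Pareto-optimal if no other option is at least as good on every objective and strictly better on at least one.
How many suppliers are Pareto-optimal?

#1: not dominated.
#2: not dominated.
#3: dominated by #7 (lead time 9≤17, unit cost 10≤31, capacity 283≥130, defect rate 2.5≤5.7).
#4: not dominated (best defect rate).
#5: dominated by #7 (lead time 9≤17, unit cost 10≤33, capacity 283≥245, defect rate 2.5≤3.9).
#6: not dominated (best capacity).
#7: not dominated (best unit cost).
Pareto-optimal: #1, #2, #4, #6, #7 → 5.

5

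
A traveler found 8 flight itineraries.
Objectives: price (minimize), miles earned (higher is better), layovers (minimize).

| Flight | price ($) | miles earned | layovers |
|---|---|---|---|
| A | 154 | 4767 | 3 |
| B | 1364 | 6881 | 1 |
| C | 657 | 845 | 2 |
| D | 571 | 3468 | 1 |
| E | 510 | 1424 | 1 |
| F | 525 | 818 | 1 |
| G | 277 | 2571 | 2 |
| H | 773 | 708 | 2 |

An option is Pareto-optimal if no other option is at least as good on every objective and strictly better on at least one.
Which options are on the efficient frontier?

A, B, D, E, G

A: not dominated (best price).
B: not dominated (best miles earned).
C: dominated by D (price 571≤657, miles earned 3468≥845, layovers 1≤2).
D: not dominated.
E: not dominated.
F: dominated by E (price 510≤525, miles earned 1424≥818, layovers 1≤1).
G: not dominated.
H: dominated by C (price 657≤773, miles earned 845≥708, layovers 2≤2).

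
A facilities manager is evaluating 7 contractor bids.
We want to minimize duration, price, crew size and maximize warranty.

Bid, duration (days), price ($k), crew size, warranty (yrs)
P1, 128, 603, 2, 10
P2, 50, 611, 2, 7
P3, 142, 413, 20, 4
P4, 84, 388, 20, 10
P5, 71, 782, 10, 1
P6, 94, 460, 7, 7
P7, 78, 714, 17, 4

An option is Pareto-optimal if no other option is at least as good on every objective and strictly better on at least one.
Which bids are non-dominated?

P1, P2, P4, P6

P1: not dominated.
P2: not dominated (best duration).
P3: dominated by P4 (duration 84≤142, price 388≤413, crew size 20≤20, warranty 10≥4).
P4: not dominated (best price).
P5: dominated by P2 (duration 50≤71, price 611≤782, crew size 2≤10, warranty 7≥1).
P6: not dominated.
P7: dominated by P2 (duration 50≤78, price 611≤714, crew size 2≤17, warranty 7≥4).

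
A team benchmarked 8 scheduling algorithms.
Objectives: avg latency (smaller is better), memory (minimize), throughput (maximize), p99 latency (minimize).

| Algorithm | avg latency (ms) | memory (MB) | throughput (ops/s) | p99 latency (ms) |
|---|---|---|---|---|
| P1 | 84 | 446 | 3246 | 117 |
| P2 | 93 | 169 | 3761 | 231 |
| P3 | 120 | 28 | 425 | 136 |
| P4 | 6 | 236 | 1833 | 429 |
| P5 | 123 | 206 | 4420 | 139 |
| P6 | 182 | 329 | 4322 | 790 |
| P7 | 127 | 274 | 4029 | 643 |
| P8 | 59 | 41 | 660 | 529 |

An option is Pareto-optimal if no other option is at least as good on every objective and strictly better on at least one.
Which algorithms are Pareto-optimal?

P1, P2, P3, P4, P5, P8

P1: not dominated (best p99 latency).
P2: not dominated.
P3: not dominated (best memory).
P4: not dominated (best avg latency).
P5: not dominated (best throughput).
P6: dominated by P5 (avg latency 123≤182, memory 206≤329, throughput 4420≥4322, p99 latency 139≤790).
P7: dominated by P5 (avg latency 123≤127, memory 206≤274, throughput 4420≥4029, p99 latency 139≤643).
P8: not dominated.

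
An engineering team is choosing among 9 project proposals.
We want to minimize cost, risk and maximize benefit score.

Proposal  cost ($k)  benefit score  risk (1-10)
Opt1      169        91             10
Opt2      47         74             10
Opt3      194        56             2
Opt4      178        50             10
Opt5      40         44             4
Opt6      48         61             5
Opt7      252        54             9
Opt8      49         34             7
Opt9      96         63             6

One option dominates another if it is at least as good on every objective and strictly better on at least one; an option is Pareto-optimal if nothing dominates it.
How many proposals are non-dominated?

6

Opt1: not dominated (best benefit score).
Opt2: not dominated.
Opt3: not dominated (best risk).
Opt4: dominated by Opt1 (cost 169≤178, benefit score 91≥50, risk 10≤10).
Opt5: not dominated (best cost).
Opt6: not dominated.
Opt7: dominated by Opt3 (cost 194≤252, benefit score 56≥54, risk 2≤9).
Opt8: dominated by Opt5 (cost 40≤49, benefit score 44≥34, risk 4≤7).
Opt9: not dominated.
Pareto-optimal: Opt1, Opt2, Opt3, Opt5, Opt6, Opt9 → 6.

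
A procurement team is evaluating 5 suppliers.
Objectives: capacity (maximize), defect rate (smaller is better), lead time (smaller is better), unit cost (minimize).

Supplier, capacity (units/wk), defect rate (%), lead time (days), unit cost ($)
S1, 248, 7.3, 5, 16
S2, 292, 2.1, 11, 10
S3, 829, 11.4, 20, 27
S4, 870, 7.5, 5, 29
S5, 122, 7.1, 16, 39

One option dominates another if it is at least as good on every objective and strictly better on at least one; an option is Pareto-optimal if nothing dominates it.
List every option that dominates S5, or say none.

S2

S2: capacity 292≥122, defect rate 2.1≤7.1, lead time 11≤16, unit cost 10≤39 — dominates S5.
Others (S1, S3, S4) are each worse than S5 on at least one objective.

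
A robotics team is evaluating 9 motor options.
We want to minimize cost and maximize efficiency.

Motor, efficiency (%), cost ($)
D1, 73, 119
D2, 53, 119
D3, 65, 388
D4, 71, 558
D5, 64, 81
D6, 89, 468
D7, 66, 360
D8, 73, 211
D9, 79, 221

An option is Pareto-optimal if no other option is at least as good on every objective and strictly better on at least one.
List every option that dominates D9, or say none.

D1: worse on efficiency (73 vs 79).
D2: worse on efficiency (53 vs 79).
D3: worse on efficiency (65 vs 79).
D4: worse on efficiency (71 vs 79).
D5: worse on efficiency (64 vs 79).
D6: worse on cost (468 vs 221).
D7: worse on efficiency (66 vs 79).
D8: worse on efficiency (73 vs 79).
No option dominates D9.

none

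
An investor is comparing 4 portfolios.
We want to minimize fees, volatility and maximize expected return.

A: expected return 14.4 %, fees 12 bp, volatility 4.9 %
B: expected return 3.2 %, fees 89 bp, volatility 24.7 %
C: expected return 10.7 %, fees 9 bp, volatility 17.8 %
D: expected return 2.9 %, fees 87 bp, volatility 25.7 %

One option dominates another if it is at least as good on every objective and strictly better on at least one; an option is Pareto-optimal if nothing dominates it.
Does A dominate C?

No

A vs C: A is worse on fees (12 vs 9), so it does not dominate C.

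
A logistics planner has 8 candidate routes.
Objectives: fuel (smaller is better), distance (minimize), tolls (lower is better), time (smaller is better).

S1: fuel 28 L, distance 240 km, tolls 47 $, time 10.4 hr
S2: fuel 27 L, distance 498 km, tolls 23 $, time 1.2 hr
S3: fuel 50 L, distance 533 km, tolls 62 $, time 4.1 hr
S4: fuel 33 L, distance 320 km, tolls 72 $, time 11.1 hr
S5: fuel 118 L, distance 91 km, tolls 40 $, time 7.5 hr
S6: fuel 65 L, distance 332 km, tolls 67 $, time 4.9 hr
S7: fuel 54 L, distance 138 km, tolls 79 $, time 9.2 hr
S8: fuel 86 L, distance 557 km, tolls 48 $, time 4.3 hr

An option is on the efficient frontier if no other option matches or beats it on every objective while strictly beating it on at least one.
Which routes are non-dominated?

S1: not dominated.
S2: not dominated (best fuel).
S3: dominated by S2 (fuel 27≤50, distance 498≤533, tolls 23≤62, time 1.2≤4.1).
S4: dominated by S1 (fuel 28≤33, distance 240≤320, tolls 47≤72, time 10.4≤11.1).
S5: not dominated (best distance).
S6: not dominated.
S7: not dominated.
S8: dominated by S2 (fuel 27≤86, distance 498≤557, tolls 23≤48, time 1.2≤4.3).

S1, S2, S5, S6, S7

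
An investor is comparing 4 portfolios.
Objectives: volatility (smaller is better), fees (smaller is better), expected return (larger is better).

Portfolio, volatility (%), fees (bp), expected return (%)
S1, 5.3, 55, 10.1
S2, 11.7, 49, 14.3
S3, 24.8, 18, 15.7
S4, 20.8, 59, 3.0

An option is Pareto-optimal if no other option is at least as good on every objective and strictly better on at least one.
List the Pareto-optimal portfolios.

S1, S2, S3

S1: not dominated (best volatility).
S2: not dominated.
S3: not dominated (best fees).
S4: dominated by S1 (volatility 5.3≤20.8, fees 55≤59, expected return 10.1≥3.0).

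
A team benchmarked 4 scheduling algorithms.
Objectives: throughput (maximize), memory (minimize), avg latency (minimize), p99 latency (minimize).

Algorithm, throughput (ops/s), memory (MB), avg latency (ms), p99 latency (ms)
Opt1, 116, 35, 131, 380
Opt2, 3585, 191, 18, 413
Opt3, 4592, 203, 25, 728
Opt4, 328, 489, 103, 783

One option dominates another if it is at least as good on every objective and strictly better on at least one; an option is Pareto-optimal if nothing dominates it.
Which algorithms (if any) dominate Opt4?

Opt2, Opt3

Opt2: throughput 3585≥328, memory 191≤489, avg latency 18≤103, p99 latency 413≤783 — dominates Opt4.
Opt3: throughput 4592≥328, memory 203≤489, avg latency 25≤103, p99 latency 728≤783 — dominates Opt4.
Others (Opt1) are each worse than Opt4 on at least one objective.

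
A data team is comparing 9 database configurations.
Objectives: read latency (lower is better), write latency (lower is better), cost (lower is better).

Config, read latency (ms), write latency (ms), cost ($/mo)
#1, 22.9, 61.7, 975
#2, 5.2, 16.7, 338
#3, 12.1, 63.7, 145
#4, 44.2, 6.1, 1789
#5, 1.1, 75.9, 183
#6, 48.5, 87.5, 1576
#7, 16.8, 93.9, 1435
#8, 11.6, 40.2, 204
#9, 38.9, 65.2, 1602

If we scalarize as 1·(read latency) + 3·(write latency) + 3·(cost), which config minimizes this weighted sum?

#1: 1·22.9 + 3·61.7 + 3·975 = 3133.0
#2: 1·5.2 + 3·16.7 + 3·338 = 1069.3
#3: 1·12.1 + 3·63.7 + 3·145 = 638.2
#4: 1·44.2 + 3·6.1 + 3·1789 = 5429.5
#5: 1·1.1 + 3·75.9 + 3·183 = 777.8
#6: 1·48.5 + 3·87.5 + 3·1576 = 5039.0
#7: 1·16.8 + 3·93.9 + 3·1435 = 4603.5
#8: 1·11.6 + 3·40.2 + 3·204 = 744.2
#9: 1·38.9 + 3·65.2 + 3·1602 = 5040.5
Lowest: #3 at 638.2.

#3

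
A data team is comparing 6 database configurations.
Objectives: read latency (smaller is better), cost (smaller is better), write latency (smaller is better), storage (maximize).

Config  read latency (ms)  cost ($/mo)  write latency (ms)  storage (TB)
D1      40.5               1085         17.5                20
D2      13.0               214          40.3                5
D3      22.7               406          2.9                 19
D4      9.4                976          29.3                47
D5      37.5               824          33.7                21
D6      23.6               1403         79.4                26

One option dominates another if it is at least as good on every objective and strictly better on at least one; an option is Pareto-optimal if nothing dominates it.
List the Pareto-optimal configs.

D1, D2, D3, D4, D5

D1: not dominated.
D2: not dominated (best cost).
D3: not dominated (best write latency).
D4: not dominated (best read latency).
D5: not dominated.
D6: dominated by D4 (read latency 9.4≤23.6, cost 976≤1403, write latency 29.3≤79.4, storage 47≥26).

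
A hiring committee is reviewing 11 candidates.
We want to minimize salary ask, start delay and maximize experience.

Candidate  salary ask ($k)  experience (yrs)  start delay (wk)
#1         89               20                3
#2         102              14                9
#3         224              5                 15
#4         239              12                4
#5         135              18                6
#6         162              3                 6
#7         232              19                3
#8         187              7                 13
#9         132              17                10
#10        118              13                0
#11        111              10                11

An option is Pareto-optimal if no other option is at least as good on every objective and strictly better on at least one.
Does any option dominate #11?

#1 vs #11: salary ask 89≤111, experience 20≥10, start delay 3≤11 — #1 is at least as good on every objective and strictly better on at least one, so #1 dominates #11.

Yes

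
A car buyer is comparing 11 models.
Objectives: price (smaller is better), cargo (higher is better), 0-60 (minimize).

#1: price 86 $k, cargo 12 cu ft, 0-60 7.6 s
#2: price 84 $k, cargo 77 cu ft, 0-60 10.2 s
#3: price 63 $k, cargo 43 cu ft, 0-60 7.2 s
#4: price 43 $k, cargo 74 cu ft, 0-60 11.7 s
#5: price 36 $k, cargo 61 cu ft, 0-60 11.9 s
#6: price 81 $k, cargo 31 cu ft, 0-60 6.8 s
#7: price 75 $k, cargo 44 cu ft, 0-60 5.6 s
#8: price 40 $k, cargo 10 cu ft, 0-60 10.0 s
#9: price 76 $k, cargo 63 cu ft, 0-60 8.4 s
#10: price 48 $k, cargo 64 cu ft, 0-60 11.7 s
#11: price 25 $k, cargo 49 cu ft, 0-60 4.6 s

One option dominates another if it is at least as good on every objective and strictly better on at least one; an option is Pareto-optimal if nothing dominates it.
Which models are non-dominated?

#1: dominated by #3 (price 63≤86, cargo 43≥12, 0-60 7.2≤7.6).
#2: not dominated (best cargo).
#3: dominated by #11 (price 25≤63, cargo 49≥43, 0-60 4.6≤7.2).
#4: not dominated.
#5: not dominated.
#6: dominated by #7 (price 75≤81, cargo 44≥31, 0-60 5.6≤6.8).
#7: dominated by #11 (price 25≤75, cargo 49≥44, 0-60 4.6≤5.6).
#8: dominated by #11 (price 25≤40, cargo 49≥10, 0-60 4.6≤10.0).
#9: not dominated.
#10: dominated by #4 (price 43≤48, cargo 74≥64, 0-60 11.7≤11.7).
#11: not dominated (best price).

#2, #4, #5, #9, #11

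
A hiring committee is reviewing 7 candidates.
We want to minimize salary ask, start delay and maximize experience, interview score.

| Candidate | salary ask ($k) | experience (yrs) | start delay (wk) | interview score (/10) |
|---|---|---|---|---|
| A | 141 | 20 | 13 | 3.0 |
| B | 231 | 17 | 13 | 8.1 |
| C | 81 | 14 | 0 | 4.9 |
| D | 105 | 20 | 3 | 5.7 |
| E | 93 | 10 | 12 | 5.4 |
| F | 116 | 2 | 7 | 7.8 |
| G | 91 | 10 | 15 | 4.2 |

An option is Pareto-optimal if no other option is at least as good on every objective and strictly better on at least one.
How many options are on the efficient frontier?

5

A: dominated by D (salary ask 105≤141, experience 20≥20, start delay 3≤13, interview score 5.7≥3.0).
B: not dominated (best interview score).
C: not dominated (best salary ask).
D: not dominated.
E: not dominated.
F: not dominated.
G: dominated by C (salary ask 81≤91, experience 14≥10, start delay 0≤15, interview score 4.9≥4.2).
Pareto-optimal: B, C, D, E, F → 5.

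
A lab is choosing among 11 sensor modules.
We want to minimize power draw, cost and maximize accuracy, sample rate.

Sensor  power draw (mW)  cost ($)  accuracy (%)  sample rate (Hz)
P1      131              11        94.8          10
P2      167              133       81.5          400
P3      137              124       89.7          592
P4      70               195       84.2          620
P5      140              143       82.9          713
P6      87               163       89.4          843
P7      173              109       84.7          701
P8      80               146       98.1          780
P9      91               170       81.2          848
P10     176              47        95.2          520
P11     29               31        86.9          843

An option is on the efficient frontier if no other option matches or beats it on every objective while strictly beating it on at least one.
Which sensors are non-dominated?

P1, P3, P6, P8, P9, P10, P11

P1: not dominated (best cost).
P2: dominated by P3 (power draw 137≤167, cost 124≤133, accuracy 89.7≥81.5, sample rate 592≥400).
P3: not dominated.
P4: dominated by P11 (power draw 29≤70, cost 31≤195, accuracy 86.9≥84.2, sample rate 843≥620).
P5: dominated by P11 (power draw 29≤140, cost 31≤143, accuracy 86.9≥82.9, sample rate 843≥713).
P6: not dominated.
P7: dominated by P11 (power draw 29≤173, cost 31≤109, accuracy 86.9≥84.7, sample rate 843≥701).
P8: not dominated (best accuracy).
P9: not dominated (best sample rate).
P10: not dominated.
P11: not dominated (best power draw).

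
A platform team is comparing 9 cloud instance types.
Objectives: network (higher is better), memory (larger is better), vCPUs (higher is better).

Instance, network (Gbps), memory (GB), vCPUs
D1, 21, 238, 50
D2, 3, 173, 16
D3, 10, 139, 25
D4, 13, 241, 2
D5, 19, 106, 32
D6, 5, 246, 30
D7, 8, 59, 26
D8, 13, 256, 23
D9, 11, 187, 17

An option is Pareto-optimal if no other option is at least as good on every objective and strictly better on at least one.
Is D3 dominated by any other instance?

Yes

D1 vs D3: network 21≥10, memory 238≥139, vCPUs 50≥25 — D1 is at least as good on every objective and strictly better on at least one, so D1 dominates D3.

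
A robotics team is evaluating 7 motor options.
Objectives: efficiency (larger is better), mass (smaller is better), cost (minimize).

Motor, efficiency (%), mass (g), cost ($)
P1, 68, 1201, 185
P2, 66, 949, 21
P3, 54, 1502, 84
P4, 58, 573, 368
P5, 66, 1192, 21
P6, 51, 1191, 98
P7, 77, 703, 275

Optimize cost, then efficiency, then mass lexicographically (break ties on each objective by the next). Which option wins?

P2

First minimize cost: best is 21, kept {P2, P5}.
Then maximize efficiency: best is 66, kept {P2, P5}.
Then minimize mass: best is 949, kept {P2}.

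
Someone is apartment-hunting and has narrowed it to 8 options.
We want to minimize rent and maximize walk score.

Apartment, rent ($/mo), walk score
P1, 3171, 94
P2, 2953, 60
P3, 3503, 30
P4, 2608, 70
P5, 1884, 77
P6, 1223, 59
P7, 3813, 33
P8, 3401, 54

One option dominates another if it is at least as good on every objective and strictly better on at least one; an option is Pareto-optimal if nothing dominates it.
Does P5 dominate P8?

P5 vs P8: rent 1884≤3401, walk score 77≥54 — P5 is at least as good on every objective with at least one strict improvement.

Yes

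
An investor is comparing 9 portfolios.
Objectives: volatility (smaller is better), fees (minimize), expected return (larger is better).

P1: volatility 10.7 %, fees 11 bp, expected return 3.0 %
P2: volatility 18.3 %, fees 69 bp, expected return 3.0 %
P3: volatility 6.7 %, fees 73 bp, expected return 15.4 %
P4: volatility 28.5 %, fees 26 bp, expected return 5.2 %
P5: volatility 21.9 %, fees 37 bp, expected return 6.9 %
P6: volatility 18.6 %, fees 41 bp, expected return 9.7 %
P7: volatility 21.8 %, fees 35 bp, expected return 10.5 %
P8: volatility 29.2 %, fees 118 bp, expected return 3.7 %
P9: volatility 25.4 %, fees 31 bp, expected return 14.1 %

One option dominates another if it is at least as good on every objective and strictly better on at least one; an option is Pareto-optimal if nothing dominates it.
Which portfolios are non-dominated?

P1, P3, P4, P6, P7, P9

P1: not dominated (best fees).
P2: dominated by P1 (volatility 10.7≤18.3, fees 11≤69, expected return 3.0≥3.0).
P3: not dominated (best volatility).
P4: not dominated.
P5: dominated by P7 (volatility 21.8≤21.9, fees 35≤37, expected return 10.5≥6.9).
P6: not dominated.
P7: not dominated.
P8: dominated by P3 (volatility 6.7≤29.2, fees 73≤118, expected return 15.4≥3.7).
P9: not dominated.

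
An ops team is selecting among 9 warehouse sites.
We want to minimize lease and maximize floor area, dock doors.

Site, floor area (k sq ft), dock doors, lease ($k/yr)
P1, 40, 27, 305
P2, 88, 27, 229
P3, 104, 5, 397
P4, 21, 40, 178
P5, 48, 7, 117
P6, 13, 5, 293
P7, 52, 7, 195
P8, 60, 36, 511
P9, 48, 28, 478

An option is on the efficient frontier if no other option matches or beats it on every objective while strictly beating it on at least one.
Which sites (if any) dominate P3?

P1: worse on floor area (40 vs 104).
P2: worse on floor area (88 vs 104).
P4: worse on floor area (21 vs 104).
P5: worse on floor area (48 vs 104).
P6: worse on floor area (13 vs 104).
P7: worse on floor area (52 vs 104).
P8: worse on floor area (60 vs 104).
P9: worse on floor area (48 vs 104).
No option dominates P3.

none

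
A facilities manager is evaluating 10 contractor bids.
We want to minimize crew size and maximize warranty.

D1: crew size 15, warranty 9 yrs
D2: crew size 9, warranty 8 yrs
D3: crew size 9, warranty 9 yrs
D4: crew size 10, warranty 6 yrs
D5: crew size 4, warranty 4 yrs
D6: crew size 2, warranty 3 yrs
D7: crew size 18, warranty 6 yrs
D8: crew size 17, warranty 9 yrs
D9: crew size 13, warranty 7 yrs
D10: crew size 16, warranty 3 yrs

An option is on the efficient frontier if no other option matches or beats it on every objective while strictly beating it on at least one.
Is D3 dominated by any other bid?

D1: worse on crew size (15 vs 9).
D2: worse on warranty (8 vs 9).
D4: worse on crew size (10 vs 9).
D5: worse on warranty (4 vs 9).
D6: worse on warranty (3 vs 9).
D7: worse on crew size (18 vs 9).
D8: worse on crew size (17 vs 9).
D9: worse on crew size (13 vs 9).
D10: worse on crew size (16 vs 9).
No option is at least as good as D3 on every objective and strictly better on one.

No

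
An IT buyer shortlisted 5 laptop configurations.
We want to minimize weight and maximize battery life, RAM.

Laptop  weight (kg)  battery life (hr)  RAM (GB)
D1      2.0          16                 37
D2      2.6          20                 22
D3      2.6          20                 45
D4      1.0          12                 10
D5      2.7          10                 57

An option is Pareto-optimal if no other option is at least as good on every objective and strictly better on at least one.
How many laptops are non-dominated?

D1: not dominated.
D2: dominated by D3 (weight 2.6≤2.6, battery life 20≥20, RAM 45≥22).
D3: not dominated.
D4: not dominated (best weight).
D5: not dominated (best RAM).
Pareto-optimal: D1, D3, D4, D5 → 4.

4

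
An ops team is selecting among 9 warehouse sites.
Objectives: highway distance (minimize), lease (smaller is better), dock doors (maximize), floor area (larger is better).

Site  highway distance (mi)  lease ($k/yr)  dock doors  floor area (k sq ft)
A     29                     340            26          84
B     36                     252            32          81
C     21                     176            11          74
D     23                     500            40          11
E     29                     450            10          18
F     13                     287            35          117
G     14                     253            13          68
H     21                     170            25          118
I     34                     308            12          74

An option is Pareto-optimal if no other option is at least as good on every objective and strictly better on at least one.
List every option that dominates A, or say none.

F

F: highway distance 13≤29, lease 287≤340, dock doors 35≥26, floor area 117≥84 — dominates A.
Others (B, C, D, E, G, H, I) are each worse than A on at least one objective.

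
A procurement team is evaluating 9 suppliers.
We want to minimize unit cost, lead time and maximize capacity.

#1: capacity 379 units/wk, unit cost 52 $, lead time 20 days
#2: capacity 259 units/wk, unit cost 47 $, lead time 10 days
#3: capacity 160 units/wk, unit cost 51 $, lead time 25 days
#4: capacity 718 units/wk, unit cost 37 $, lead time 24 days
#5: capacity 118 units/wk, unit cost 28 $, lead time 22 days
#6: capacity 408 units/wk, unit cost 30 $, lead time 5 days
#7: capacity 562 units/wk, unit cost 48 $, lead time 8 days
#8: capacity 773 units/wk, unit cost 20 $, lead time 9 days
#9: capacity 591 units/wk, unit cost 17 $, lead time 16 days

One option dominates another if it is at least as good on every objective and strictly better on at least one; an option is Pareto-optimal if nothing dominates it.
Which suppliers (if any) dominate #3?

#2, #4, #6, #7, #8, #9

#2: capacity 259≥160, unit cost 47≤51, lead time 10≤25 — dominates #3.
#4: capacity 718≥160, unit cost 37≤51, lead time 24≤25 — dominates #3.
#6: capacity 408≥160, unit cost 30≤51, lead time 5≤25 — dominates #3.
#7: capacity 562≥160, unit cost 48≤51, lead time 8≤25 — dominates #3.
#8: capacity 773≥160, unit cost 20≤51, lead time 9≤25 — dominates #3.
#9: capacity 591≥160, unit cost 17≤51, lead time 16≤25 — dominates #3.
Others (#1, #5) are each worse than #3 on at least one objective.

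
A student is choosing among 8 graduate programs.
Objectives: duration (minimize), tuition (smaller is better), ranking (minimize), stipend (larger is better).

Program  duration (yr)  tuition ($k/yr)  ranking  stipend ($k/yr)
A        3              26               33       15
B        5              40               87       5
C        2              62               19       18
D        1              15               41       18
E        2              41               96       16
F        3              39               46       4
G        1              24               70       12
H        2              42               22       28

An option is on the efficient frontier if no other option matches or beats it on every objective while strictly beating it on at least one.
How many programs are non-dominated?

4

A: not dominated.
B: dominated by A (duration 3≤5, tuition 26≤40, ranking 33≤87, stipend 15≥5).
C: not dominated (best ranking).
D: not dominated (best tuition).
E: dominated by D (duration 1≤2, tuition 15≤41, ranking 41≤96, stipend 18≥16).
F: dominated by A (duration 3≤3, tuition 26≤39, ranking 33≤46, stipend 15≥4).
G: dominated by D (duration 1≤1, tuition 15≤24, ranking 41≤70, stipend 18≥12).
H: not dominated (best stipend).
Pareto-optimal: A, C, D, H → 4.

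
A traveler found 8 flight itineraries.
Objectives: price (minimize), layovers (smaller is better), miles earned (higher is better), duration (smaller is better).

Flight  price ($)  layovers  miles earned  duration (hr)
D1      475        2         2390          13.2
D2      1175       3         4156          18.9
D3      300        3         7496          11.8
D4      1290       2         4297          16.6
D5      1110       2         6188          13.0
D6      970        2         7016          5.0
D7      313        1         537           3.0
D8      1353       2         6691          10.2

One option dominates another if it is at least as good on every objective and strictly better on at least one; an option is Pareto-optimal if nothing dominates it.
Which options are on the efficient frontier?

D1, D3, D6, D7

D1: not dominated.
D2: dominated by D3 (price 300≤1175, layovers 3≤3, miles earned 7496≥4156, duration 11.8≤18.9).
D3: not dominated (best price).
D4: dominated by D5 (price 1110≤1290, layovers 2≤2, miles earned 6188≥4297, duration 13.0≤16.6).
D5: dominated by D6 (price 970≤1110, layovers 2≤2, miles earned 7016≥6188, duration 5.0≤13.0).
D6: not dominated.
D7: not dominated (best layovers).
D8: dominated by D6 (price 970≤1353, layovers 2≤2, miles earned 7016≥6691, duration 5.0≤10.2).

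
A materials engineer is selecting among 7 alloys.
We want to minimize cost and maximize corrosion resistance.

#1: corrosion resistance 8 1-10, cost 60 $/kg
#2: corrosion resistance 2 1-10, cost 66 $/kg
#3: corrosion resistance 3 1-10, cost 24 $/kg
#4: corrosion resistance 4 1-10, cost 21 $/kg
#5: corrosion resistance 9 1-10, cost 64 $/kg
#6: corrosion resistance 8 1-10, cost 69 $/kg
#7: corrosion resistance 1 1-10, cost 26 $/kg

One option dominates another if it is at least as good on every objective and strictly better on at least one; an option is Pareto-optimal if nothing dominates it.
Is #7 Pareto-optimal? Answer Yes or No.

#3 vs #7: corrosion resistance 3≥1, cost 24≤26 — #3 is at least as good on every objective and strictly better on at least one, so #3 dominates #7.

No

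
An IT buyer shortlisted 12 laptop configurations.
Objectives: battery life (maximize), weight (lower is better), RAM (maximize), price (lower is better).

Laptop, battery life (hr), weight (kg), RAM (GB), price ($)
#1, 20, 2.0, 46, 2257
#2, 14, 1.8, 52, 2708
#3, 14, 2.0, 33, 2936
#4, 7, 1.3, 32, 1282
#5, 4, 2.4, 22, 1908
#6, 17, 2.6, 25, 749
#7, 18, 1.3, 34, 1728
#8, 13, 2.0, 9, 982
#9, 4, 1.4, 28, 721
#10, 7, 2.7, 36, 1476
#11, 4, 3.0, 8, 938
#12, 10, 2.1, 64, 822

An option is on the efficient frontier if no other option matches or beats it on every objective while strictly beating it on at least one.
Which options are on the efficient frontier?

#1: not dominated (best battery life).
#2: not dominated.
#3: dominated by #1 (battery life 20≥14, weight 2.0≤2.0, RAM 46≥33, price 2257≤2936).
#4: not dominated.
#5: dominated by #4 (battery life 7≥4, weight 1.3≤2.4, RAM 32≥22, price 1282≤1908).
#6: not dominated.
#7: not dominated.
#8: not dominated.
#9: not dominated (best price).
#10: dominated by #12 (battery life 10≥7, weight 2.1≤2.7, RAM 64≥36, price 822≤1476).
#11: dominated by #6 (battery life 17≥4, weight 2.6≤3.0, RAM 25≥8, price 749≤938).
#12: not dominated (best RAM).

#1, #2, #4, #6, #7, #8, #9, #12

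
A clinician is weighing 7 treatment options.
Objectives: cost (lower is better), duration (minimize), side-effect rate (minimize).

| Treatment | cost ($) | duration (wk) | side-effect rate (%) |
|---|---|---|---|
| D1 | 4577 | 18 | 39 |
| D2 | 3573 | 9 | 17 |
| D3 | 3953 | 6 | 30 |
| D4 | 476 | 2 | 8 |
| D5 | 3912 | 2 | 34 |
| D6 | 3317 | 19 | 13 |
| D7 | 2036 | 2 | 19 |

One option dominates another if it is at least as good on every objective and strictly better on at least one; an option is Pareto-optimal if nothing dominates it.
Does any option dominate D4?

No

D1: worse on cost (4577 vs 476).
D2: worse on cost (3573 vs 476).
D3: worse on cost (3953 vs 476).
D5: worse on cost (3912 vs 476).
D6: worse on cost (3317 vs 476).
D7: worse on cost (2036 vs 476).
No option is at least as good as D4 on every objective and strictly better on one.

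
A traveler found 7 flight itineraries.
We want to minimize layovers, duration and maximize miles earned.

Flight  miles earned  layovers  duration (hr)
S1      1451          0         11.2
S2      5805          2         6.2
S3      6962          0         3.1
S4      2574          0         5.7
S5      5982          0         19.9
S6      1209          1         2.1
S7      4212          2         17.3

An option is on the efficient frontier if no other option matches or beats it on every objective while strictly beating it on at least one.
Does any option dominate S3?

No

S1: worse on miles earned (1451 vs 6962).
S2: worse on miles earned (5805 vs 6962).
S4: worse on miles earned (2574 vs 6962).
S5: worse on miles earned (5982 vs 6962).
S6: worse on miles earned (1209 vs 6962).
S7: worse on miles earned (4212 vs 6962).
No option is at least as good as S3 on every objective and strictly better on one.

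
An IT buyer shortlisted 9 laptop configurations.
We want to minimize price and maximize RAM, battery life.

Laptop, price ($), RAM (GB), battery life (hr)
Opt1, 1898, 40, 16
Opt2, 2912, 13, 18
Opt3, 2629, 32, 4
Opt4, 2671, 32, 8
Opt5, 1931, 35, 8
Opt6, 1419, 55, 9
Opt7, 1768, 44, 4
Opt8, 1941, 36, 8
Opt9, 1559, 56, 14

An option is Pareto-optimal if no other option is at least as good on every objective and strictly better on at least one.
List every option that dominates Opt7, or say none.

Opt6, Opt9

Opt6: price 1419≤1768, RAM 55≥44, battery life 9≥4 — dominates Opt7.
Opt9: price 1559≤1768, RAM 56≥44, battery life 14≥4 — dominates Opt7.
Others (Opt1, Opt2, Opt3, Opt4, Opt5, Opt8) are each worse than Opt7 on at least one objective.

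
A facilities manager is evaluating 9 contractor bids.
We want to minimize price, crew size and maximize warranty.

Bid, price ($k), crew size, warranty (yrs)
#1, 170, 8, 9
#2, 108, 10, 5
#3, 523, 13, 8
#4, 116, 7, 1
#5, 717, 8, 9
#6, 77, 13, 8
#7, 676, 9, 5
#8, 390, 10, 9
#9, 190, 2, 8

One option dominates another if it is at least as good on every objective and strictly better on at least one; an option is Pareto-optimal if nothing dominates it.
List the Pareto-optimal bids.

#1: not dominated.
#2: not dominated.
#3: dominated by #1 (price 170≤523, crew size 8≤13, warranty 9≥8).
#4: not dominated.
#5: dominated by #1 (price 170≤717, crew size 8≤8, warranty 9≥9).
#6: not dominated (best price).
#7: dominated by #1 (price 170≤676, crew size 8≤9, warranty 9≥5).
#8: dominated by #1 (price 170≤390, crew size 8≤10, warranty 9≥9).
#9: not dominated (best crew size).

#1, #2, #4, #6, #9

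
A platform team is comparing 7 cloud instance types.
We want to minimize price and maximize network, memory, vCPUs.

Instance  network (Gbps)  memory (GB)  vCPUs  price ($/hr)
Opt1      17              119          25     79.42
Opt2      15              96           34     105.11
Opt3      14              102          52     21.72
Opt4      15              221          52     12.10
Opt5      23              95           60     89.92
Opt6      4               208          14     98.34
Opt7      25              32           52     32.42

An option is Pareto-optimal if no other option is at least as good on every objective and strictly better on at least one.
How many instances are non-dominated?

Opt1: not dominated.
Opt2: dominated by Opt4 (network 15≥15, memory 221≥96, vCPUs 52≥34, price 12.10≤105.11).
Opt3: dominated by Opt4 (network 15≥14, memory 221≥102, vCPUs 52≥52, price 12.10≤21.72).
Opt4: not dominated (best memory).
Opt5: not dominated (best vCPUs).
Opt6: dominated by Opt4 (network 15≥4, memory 221≥208, vCPUs 52≥14, price 12.10≤98.34).
Opt7: not dominated (best network).
Pareto-optimal: Opt1, Opt4, Opt5, Opt7 → 4.

4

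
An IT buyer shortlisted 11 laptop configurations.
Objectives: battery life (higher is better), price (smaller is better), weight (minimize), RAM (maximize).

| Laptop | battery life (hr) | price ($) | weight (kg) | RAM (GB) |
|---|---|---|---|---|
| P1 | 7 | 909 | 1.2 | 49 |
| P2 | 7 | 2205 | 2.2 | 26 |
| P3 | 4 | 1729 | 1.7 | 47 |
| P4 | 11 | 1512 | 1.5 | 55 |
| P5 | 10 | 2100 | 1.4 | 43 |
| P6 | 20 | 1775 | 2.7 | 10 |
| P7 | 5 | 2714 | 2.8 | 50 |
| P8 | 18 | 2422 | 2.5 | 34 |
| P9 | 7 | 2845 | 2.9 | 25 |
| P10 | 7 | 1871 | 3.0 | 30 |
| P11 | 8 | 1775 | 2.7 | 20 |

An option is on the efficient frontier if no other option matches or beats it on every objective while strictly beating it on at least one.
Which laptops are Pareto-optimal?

P1: not dominated (best price).
P2: dominated by P1 (battery life 7≥7, price 909≤2205, weight 1.2≤2.2, RAM 49≥26).
P3: dominated by P1 (battery life 7≥4, price 909≤1729, weight 1.2≤1.7, RAM 49≥47).
P4: not dominated (best RAM).
P5: not dominated.
P6: not dominated (best battery life).
P7: dominated by P4 (battery life 11≥5, price 1512≤2714, weight 1.5≤2.8, RAM 55≥50).
P8: not dominated.
P9: dominated by P1 (battery life 7≥7, price 909≤2845, weight 1.2≤2.9, RAM 49≥25).
P10: dominated by P1 (battery life 7≥7, price 909≤1871, weight 1.2≤3.0, RAM 49≥30).
P11: dominated by P4 (battery life 11≥8, price 1512≤1775, weight 1.5≤2.7, RAM 55≥20).

P1, P4, P5, P6, P8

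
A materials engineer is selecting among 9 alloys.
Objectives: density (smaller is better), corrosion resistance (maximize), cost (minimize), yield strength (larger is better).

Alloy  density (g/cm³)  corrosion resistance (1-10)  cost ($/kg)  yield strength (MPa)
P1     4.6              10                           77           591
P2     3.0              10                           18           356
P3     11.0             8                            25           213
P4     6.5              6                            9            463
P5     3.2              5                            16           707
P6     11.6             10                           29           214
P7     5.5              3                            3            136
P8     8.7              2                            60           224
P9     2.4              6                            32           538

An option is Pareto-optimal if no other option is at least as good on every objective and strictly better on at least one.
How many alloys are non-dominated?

6

P1: not dominated.
P2: not dominated.
P3: dominated by P2 (density 3.0≤11.0, corrosion resistance 10≥8, cost 18≤25, yield strength 356≥213).
P4: not dominated.
P5: not dominated (best yield strength).
P6: dominated by P2 (density 3.0≤11.6, corrosion resistance 10≥10, cost 18≤29, yield strength 356≥214).
P7: not dominated (best cost).
P8: dominated by P2 (density 3.0≤8.7, corrosion resistance 10≥2, cost 18≤60, yield strength 356≥224).
P9: not dominated (best density).
Pareto-optimal: P1, P2, P4, P5, P7, P9 → 6.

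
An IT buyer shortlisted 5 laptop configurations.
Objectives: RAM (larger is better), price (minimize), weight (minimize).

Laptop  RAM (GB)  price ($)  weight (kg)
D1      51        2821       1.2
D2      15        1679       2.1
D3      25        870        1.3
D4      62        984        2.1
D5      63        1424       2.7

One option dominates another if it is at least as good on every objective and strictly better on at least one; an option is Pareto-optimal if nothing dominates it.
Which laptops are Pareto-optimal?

D1: not dominated (best weight).
D2: dominated by D3 (RAM 25≥15, price 870≤1679, weight 1.3≤2.1).
D3: not dominated (best price).
D4: not dominated.
D5: not dominated (best RAM).

D1, D3, D4, D5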